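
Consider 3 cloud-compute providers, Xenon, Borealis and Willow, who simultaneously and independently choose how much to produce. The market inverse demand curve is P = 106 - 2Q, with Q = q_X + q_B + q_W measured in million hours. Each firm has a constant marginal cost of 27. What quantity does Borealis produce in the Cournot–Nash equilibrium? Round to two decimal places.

Each firm earns π_i = (106 - 2Q)q_i - 27q_i.
Setting ∂π_i/∂q_i = 0 with rivals' quantities fixed: 79 - 4q_i - 2·Σ_{j≠i} q_j = 0.
By symmetry each firm produces the same amount; substituting Σ_{j≠i} q_j = 2q_i yields q_i = 79/8.

9.88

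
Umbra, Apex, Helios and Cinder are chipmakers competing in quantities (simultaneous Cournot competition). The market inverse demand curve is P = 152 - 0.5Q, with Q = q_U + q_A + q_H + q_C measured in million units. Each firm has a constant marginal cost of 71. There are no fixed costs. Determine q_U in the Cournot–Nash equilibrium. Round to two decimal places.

A representative firm's profit is π_i = q_i(152 - 0.5Q) - 71q_i.
First-order condition (treating rivals' output as given): 81 - q_i - (1/2)·Σ_{j≠i} q_j = 0.
With identical firms every q_j equals q_i, so Σ_{j≠i} q_j = 3q_i and 81 = (5/2)q_i, giving q_i = 162/5.

32.40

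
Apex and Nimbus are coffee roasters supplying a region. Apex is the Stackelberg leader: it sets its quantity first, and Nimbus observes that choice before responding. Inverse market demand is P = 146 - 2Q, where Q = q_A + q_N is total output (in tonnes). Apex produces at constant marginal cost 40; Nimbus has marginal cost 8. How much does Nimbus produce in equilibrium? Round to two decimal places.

25.25

Solve by backward induction. Given q_A, the follower Nimbus maximises π_N = (146 - 2q_A - 2q_N)q_N - 8q_N.
∂π_N/∂q_N = 138 - 2q_A - 4q_N = 0 gives the reaction function q_N = (138 - 2q_A)/4.
Apex substitutes q_N(q_A) into its own profit: π_A = q_A(146 - 2q_A - (138 - 2q_A)/2) - 40q_A = (77 - q_A)q_A - 40q_A.
Maximising: ∂π_A/∂q_A = 37 - 2q_A = 0, giving q_A = 37/2.
Then q_N = (138 - 2·(37/2))/4 = 101/4.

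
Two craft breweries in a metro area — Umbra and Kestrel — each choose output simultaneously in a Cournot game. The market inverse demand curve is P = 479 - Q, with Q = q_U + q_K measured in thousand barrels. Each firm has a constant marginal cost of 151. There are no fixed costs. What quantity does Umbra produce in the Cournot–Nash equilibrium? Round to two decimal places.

109.33

A representative firm's profit is π_i = q_i(479 - Q) - 151q_i.
First-order condition (treating rivals' output as given): 328 - 2q_i - q_j = 0.
By symmetry each firm produces the same amount; substituting q_j = q_i yields q_i = 328/3.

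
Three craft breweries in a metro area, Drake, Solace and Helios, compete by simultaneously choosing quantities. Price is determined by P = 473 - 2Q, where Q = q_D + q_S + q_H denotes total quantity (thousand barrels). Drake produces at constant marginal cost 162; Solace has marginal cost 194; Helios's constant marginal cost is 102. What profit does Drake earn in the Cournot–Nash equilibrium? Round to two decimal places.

2502.78

Drake's profit: π_D = (473 - 2Q)q_D - (162q_D). Setting ∂π_D/∂q_D = 0: 311 - 4q_D - 2(q_S + q_H) = 0.
Solace's first-order condition: 279 - 4q_S - 2(q_D + q_H) = 0.
Helios's first-order condition: 371 - 4q_H - 2(q_D + q_S) = 0.
Adding the 3 first-order conditions: 961 − 8Q = 0, so Q = 961/8.
Back-substituting: q_D = (311 − 961/4)/2 = 283/8, q_S = (279 − 961/4)/2 = 155/8, q_H = (371 − 961/4)/2 = 523/8.
Price P = 473 - 2·(961/8) = 931/4.
Drake's profit: (931/4 - 162)·(283/8) = 2502.7813.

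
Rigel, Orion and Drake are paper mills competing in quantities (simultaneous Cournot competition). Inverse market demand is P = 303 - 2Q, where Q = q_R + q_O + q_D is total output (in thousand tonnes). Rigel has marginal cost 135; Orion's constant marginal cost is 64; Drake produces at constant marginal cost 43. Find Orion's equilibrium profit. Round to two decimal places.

Rigel's profit: π_R = (303 - 2Q)q_R - (135q_R). Setting ∂π_R/∂q_R = 0: 168 - 4q_R - 2(q_O + q_D) = 0.
Orion's first-order condition: 239 - 4q_O - 2(q_R + q_D) = 0.
Drake's profit: π_D = (303 - 2Q)q_D - (43q_D). Setting ∂π_D/∂q_D = 0: 260 - 4q_D - 2(q_R + q_O) = 0.
Adding the 3 first-order conditions: 667 − 8Q = 0, so Q = 667/8.
Back-substituting: q_R = (168 − 667/4)/2 = 5/8, q_O = (239 − 667/4)/2 = 289/8, q_D = (260 − 667/4)/2 = 373/8.
Price P = 303 - 2·(667/8) = 545/4.
Orion's profit: (545/4 - 64)·(289/8) = 2610.0313.

2610.03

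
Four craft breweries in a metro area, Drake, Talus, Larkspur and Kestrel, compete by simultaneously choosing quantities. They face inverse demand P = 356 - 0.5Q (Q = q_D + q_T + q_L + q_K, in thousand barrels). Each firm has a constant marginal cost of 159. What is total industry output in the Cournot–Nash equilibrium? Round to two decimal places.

315.20

Each firm earns π_i = (356 - 0.5Q)q_i - 159q_i.
Setting ∂π_i/∂q_i = 0 with rivals' quantities fixed: 197 - q_i - (1/2)·Σ_{j≠i} q_j = 0.
With identical firms every q_j equals q_i, so Σ_{j≠i} q_j = 3q_i and 197 = (5/2)q_i, giving q_i = 394/5.
Total output Q = 394/5 + 394/5 + 394/5 + 394/5 = 1576/5.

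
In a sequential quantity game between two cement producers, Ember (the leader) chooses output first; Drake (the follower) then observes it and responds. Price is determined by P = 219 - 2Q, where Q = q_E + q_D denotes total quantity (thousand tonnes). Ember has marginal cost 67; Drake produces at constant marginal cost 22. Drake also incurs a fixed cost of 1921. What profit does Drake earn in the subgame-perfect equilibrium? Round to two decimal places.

653.03

The follower Drake best-responds to any q_E: π_D = (219 - 2Q)q_D - 22q_D.
∂π_D/∂q_D = 197 - 2q_E - 4q_D = 0 gives the reaction function q_D = (197 - 2q_E)/4.
Ember substitutes q_D(q_E) into its own profit: π_E = q_E(219 - 2q_E - (197 - 2q_E)/2) - 67q_E = (241/2 - q_E)q_E - 67q_E.
Leader FOC: 107/2 - 2q_E = 0, so q_E = 107/4.
Then q_D = (197 - 2·(107/4))/4 = 287/8.
Price P = 219 - 2·(501/8) = 375/4.
Drake's profit: (375/4 - 22)·(287/8) - 1921 = 653.0313.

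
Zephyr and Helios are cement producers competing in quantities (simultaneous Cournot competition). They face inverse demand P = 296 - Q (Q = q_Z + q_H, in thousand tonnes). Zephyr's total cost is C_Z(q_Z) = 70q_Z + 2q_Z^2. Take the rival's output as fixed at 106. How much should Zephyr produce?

With the rival's output fixed at 106, Zephyr's profit is π_Z = (296 - 106 - q_Z)q_Z - (70q_Z + 2q_Z²) = (190 - q_Z)q_Z - (70q_Z + 2q_Z²).
∂π_Z/∂q_Z = 120 - 6q_Z = 0, so q_Z = 20.

20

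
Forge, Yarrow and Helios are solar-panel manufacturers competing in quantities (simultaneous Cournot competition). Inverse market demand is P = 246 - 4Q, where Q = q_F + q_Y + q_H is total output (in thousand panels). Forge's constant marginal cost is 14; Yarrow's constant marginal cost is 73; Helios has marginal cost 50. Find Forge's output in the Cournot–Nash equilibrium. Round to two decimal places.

20.44

Forge's profit: π_F = (246 - 4Q)q_F - (14q_F). Setting ∂π_F/∂q_F = 0: 232 - 8q_F - 4(q_Y + q_H) = 0.
Yarrow's first-order condition: 173 - 8q_Y - 4(q_F + q_H) = 0.
Helios's profit: π_H = (246 - 4Q)q_H - (50q_H). Setting ∂π_H/∂q_H = 0: 196 - 8q_H - 4(q_F + q_Y) = 0.
Adding the 3 first-order conditions: 601 − 16Q = 0, so Q = 601/16.
Back-substituting: q_F = (232 − 601/4)/4 = 327/16, q_Y = (173 − 601/4)/4 = 91/16, q_H = (196 − 601/4)/4 = 183/16.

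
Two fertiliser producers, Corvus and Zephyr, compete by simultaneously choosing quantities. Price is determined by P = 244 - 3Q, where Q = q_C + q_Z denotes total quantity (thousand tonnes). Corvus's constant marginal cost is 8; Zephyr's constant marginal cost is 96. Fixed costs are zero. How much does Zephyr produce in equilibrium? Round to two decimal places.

Corvus's profit: π_C = (244 - 3Q)q_C - (8q_C). Setting ∂π_C/∂q_C = 0: 236 - 6q_C - 3(q_Z) = 0.
Zephyr's profit: π_Z = (244 - 3Q)q_Z - (96q_Z). Setting ∂π_Z/∂q_Z = 0: 148 - 6q_Z - 3(q_C) = 0.
So q_C = (236 - 3q_Z)/6 and q_Z = (148 - 3q_C)/6.
Substituting one into the other gives q_C = 36 and q_Z = 20/3.

6.67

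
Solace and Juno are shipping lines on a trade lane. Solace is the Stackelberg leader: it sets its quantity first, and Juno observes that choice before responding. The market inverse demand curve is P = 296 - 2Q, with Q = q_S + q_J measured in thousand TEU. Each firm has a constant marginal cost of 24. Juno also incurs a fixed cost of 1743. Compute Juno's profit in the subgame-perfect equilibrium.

Solve by backward induction. Given q_S, the follower Juno maximises π_J = (296 - 2q_S - 2q_J)q_J - 24q_J.
Setting the follower's marginal profit to zero, 272 - 2q_S - 4q_J = 0, i.e. q_J = (272 - 2q_S)/4.
Solace substitutes q_J(q_S) into its own profit: π_S = q_S(296 - 2q_S - (272 - 2q_S)/2) - 24q_S = (160 - q_S)q_S - 24q_S.
Maximising: ∂π_S/∂q_S = 136 - 2q_S = 0, giving q_S = 68.
Then q_J = (272 - 2·68)/4 = 34.
Price P = 296 - 2·102 = 92.
Juno's profit: (92 - 24)·34 - 1743 = 569.

569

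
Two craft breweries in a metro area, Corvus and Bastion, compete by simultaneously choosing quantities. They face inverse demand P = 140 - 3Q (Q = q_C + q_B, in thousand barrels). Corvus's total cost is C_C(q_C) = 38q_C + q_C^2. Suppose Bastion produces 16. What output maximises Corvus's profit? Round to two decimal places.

6.75

With the rival's output fixed at 16, Corvus's profit is π_C = (140 - 3·16 - 3q_C)q_C - (38q_C + q_C²) = (92 - 3q_C)q_C - (38q_C + q_C²).
∂π_C/∂q_C = 54 - 8q_C = 0, so q_C = 27/4.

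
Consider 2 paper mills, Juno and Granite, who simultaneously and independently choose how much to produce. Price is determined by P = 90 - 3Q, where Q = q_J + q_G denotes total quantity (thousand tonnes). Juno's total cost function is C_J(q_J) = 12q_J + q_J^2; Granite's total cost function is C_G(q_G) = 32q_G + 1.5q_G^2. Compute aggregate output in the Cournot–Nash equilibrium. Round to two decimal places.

12.03

Juno's profit: π_J = (90 - 3Q)q_J - (12q_J + q_J²). Setting ∂π_J/∂q_J = 0: 78 - 8q_J - 3(q_G) = 0.
Granite's first-order condition: 58 - 9q_G - 3(q_J) = 0.
So q_J = (78 - 3q_G)/8 and q_G = (58 - 3q_J)/9.
Solving the pair: q_J = 176/21, q_G = 230/63.
Total output Q = 176/21 + 230/63 = 758/63.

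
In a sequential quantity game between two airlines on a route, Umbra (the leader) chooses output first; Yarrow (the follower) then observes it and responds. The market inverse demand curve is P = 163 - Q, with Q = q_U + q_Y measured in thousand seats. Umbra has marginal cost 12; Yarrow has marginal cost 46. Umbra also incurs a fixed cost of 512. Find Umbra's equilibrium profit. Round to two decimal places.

The follower Yarrow best-responds to any q_U: π_Y = (163 - Q)q_Y - 46q_Y.
Follower FOC: 117 - q_U - 2q_Y = 0, so q_Y(q_U) = (117 - q_U)/2.
The leader anticipates this reaction. Substituting into P = 163 - Q gives P = 209/2 - (1/2)q_U, so π_U = (209/2 - (1/2)q_U)q_U - 12q_U.
Leader FOC: 185/2 - q_U = 0, so q_U = 185/2.
Then q_Y = (117 - 185/2)/2 = 49/4.
Price P = 163 - 419/4 = 233/4.
Umbra's profit: (233/4 - 12)·(185/2) - 512 = 3766.1250.

3766.13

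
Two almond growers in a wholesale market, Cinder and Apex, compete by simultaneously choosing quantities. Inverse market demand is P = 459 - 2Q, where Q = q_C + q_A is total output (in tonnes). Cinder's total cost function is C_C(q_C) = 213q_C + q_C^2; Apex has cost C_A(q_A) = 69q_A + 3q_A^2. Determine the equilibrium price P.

333

Cinder's profit: π_C = (459 - 2Q)q_C - (213q_C + q_C²). Setting ∂π_C/∂q_C = 0: 246 - 6q_C - 2(q_A) = 0.
Apex's profit: π_A = (459 - 2Q)q_A - (69q_A + 3q_A²). Setting ∂π_A/∂q_A = 0: 390 - 10q_A - 2(q_C) = 0.
So q_C = (246 - 2q_A)/6 and q_A = (390 - 2q_C)/10.
Solving the pair: q_C = 30, q_A = 33.
Total output Q = 63, so price P = 459 - 2·63 = 333.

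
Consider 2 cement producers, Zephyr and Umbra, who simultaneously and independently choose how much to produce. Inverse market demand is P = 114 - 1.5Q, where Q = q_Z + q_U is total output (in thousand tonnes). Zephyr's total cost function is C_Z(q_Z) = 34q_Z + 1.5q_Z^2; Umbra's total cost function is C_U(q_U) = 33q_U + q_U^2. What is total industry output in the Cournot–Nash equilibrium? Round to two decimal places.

23.23

Zephyr's profit: π_Z = (114 - 1.5Q)q_Z - (34q_Z + (3/2)q_Z²). Setting ∂π_Z/∂q_Z = 0: 80 - 6q_Z - (3/2)(q_U) = 0.
Umbra's profit: π_U = (114 - 1.5Q)q_U - (33q_U + q_U²). Setting ∂π_U/∂q_U = 0: 81 - 5q_U - (3/2)(q_Z) = 0.
Rearranging gives the reaction functions q_Z = (80 - (3/2)q_U)/6 and q_U = (81 - (3/2)q_Z)/5.
Substituting one into the other gives q_Z = 1114/111 and q_U = 488/37.
Total output Q = 1114/111 + 488/37 = 23.2252.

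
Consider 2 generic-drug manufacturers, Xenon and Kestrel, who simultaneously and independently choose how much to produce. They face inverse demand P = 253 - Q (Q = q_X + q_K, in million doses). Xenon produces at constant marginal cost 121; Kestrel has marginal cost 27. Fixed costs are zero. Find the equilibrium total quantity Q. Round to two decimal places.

119.33

Xenon's profit: π_X = (253 - Q)q_X - (121q_X). Setting ∂π_X/∂q_X = 0: 132 - 2q_X - (q_K) = 0.
Kestrel's first-order condition: 226 - 2q_K - (q_X) = 0.
Best responses: q_X = (132 - q_K)/2, q_K = (226 - q_X)/2.
Solving the pair: q_X = 38/3, q_K = 320/3.
Total output Q = 38/3 + 320/3 = 358/3.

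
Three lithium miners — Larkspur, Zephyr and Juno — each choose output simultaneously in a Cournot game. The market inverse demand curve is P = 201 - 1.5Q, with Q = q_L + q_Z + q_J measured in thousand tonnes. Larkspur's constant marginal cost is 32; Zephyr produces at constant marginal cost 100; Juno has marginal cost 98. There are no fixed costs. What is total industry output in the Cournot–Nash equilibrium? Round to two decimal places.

Larkspur's profit: π_L = (201 - 1.5Q)q_L - (32q_L). Setting ∂π_L/∂q_L = 0: 169 - 3q_L - (3/2)(q_Z + q_J) = 0.
Zephyr's profit: π_Z = (201 - 1.5Q)q_Z - (100q_Z). Setting ∂π_Z/∂q_Z = 0: 101 - 3q_Z - (3/2)(q_L + q_J) = 0.
Juno's profit: π_J = (201 - 1.5Q)q_J - (98q_J). Setting ∂π_J/∂q_J = 0: 103 - 3q_J - (3/2)(q_L + q_Z) = 0.
Adding the 3 conditions: 373 − 3Q − 3Q = 0, i.e. Q = 373/6.
Back-substituting: q_L = (169 − 373/4)/(3/2) = 101/2, q_Z = (101 − 373/4)/(3/2) = 31/6, q_J = (103 − 373/4)/(3/2) = 13/2.
Total output Q = 101/2 + 31/6 + 13/2 = 373/6.

62.17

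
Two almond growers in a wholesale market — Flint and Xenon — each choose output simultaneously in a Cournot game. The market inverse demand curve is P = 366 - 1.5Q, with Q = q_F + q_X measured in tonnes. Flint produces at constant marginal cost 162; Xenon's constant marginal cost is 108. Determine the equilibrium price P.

212

Flint's profit: π_F = (366 - 1.5Q)q_F - (162q_F). Setting ∂π_F/∂q_F = 0: 204 - 3q_F - (3/2)(q_X) = 0.
Xenon's profit: π_X = (366 - 1.5Q)q_X - (108q_X). Setting ∂π_X/∂q_X = 0: 258 - 3q_X - (3/2)(q_F) = 0.
Best responses: q_F = (204 - (3/2)q_X)/3, q_X = (258 - (3/2)q_F)/3.
Substituting one into the other gives q_F = 100/3 and q_X = 208/3.
Total output Q = 308/3, so price P = 366 - (3/2)·(308/3) = 212.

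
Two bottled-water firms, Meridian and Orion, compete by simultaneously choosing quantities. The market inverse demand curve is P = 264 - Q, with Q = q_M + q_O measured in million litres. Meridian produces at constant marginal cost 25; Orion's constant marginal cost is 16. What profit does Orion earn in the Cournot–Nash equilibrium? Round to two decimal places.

7338.78

Meridian's profit: π_M = (264 - Q)q_M - (25q_M). Setting ∂π_M/∂q_M = 0: 239 - 2q_M - (q_O) = 0.
Orion's profit: π_O = (264 - Q)q_O - (16q_O). Setting ∂π_O/∂q_O = 0: 248 - 2q_O - (q_M) = 0.
Best responses: q_M = (239 - q_O)/2, q_O = (248 - q_M)/2.
Solving the pair: q_M = 230/3, q_O = 257/3.
Price P = 264 - 487/3 = 305/3.
Orion's profit: (305/3 - 16)·(257/3) = 7338.7778.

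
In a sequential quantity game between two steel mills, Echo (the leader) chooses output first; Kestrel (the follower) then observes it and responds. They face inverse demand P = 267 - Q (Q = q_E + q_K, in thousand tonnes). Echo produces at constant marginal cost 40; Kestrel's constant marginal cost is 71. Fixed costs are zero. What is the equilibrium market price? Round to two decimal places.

Solve by backward induction. Given q_E, the follower Kestrel maximises π_K = (267 - q_E - q_K)q_K - 71q_K.
Follower FOC: 196 - q_E - 2q_K = 0, so q_K(q_E) = (196 - q_E)/2.
The leader anticipates this reaction. Substituting into P = 267 - Q gives P = 169 - (1/2)q_E, so π_E = (169 - (1/2)q_E)q_E - 40q_E.
Maximising: ∂π_E/∂q_E = 129 - q_E = 0, giving q_E = 129.
Then q_K = (196 - 129)/2 = 67/2.
Total output Q = 325/2, so price P = 267 - 325/2 = 209/2.

104.50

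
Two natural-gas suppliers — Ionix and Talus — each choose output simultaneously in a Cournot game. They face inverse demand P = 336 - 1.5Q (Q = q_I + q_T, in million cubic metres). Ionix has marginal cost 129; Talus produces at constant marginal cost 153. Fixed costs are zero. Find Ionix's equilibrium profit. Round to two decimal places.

3952.67

Ionix's profit: π_I = (336 - 1.5Q)q_I - (129q_I). Setting ∂π_I/∂q_I = 0: 207 - 3q_I - (3/2)(q_T) = 0.
Talus's profit: π_T = (336 - 1.5Q)q_T - (153q_T). Setting ∂π_T/∂q_T = 0: 183 - 3q_T - (3/2)(q_I) = 0.
So q_I = (207 - (3/2)q_T)/3 and q_T = (183 - (3/2)q_I)/3.
Substituting one into the other gives q_I = 154/3 and q_T = 106/3.
Price P = 336 - (3/2)·(260/3) = 206.
Ionix's profit: (206 - 129)·(154/3) = 3952.6667.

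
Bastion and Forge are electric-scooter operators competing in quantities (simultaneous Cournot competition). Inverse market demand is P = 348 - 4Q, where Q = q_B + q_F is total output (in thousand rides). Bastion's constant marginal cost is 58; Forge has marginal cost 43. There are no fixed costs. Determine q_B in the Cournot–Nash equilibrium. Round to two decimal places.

22.92

Bastion's profit: π_B = (348 - 4Q)q_B - (58q_B). Setting ∂π_B/∂q_B = 0: 290 - 8q_B - 4(q_F) = 0.
Forge's first-order condition: 305 - 8q_F - 4(q_B) = 0.
Rearranging gives the reaction functions q_B = (290 - 4q_F)/8 and q_F = (305 - 4q_B)/8.
Substituting one into the other gives q_B = 275/12 and q_F = 80/3.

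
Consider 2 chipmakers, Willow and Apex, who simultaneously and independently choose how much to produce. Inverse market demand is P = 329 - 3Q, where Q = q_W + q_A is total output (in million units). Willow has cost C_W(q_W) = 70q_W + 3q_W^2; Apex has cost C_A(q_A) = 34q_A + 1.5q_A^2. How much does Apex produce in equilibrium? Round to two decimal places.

27.91

Willow's profit: π_W = (329 - 3Q)q_W - (70q_W + 3q_W²). Setting ∂π_W/∂q_W = 0: 259 - 12q_W - 3(q_A) = 0.
Apex's first-order condition: 295 - 9q_A - 3(q_W) = 0.
So q_W = (259 - 3q_A)/12 and q_A = (295 - 3q_W)/9.
Substituting one into the other gives q_W = 482/33 and q_A = 307/11.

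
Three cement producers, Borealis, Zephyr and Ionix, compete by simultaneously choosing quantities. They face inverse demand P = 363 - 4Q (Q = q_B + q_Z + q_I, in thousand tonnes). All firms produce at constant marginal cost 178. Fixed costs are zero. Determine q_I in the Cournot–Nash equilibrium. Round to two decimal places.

Each firm earns π_i = (363 - 4Q)q_i - 178q_i.
Setting ∂π_i/∂q_i = 0 with rivals' quantities fixed: 185 - 8q_i - 4·Σ_{j≠i} q_j = 0.
With identical firms every q_j equals q_i, so Σ_{j≠i} q_j = 2q_i and 185 = 16q_i, giving q_i = 185/16.

11.56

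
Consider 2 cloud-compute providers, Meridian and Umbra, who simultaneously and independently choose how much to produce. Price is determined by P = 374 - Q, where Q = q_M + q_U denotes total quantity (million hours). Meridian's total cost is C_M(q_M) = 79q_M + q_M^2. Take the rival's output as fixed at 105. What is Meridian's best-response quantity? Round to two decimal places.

With the rival's output fixed at 105, Meridian's profit is π_M = (374 - 105 - q_M)q_M - (79q_M + q_M²) = (269 - q_M)q_M - (79q_M + q_M²).
∂π_M/∂q_M = 190 - 4q_M = 0, so q_M = 95/2.

47.50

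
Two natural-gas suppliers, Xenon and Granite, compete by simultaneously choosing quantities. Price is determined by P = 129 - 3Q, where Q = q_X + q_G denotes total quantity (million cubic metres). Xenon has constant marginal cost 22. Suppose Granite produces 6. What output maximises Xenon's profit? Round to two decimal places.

With the rival's output fixed at 6, Xenon's profit is π_X = (129 - 3·6 - 3q_X)q_X - (22q_X) = (111 - 3q_X)q_X - (22q_X).
∂π_X/∂q_X = 89 - 6q_X = 0, so q_X = 89/6.

14.83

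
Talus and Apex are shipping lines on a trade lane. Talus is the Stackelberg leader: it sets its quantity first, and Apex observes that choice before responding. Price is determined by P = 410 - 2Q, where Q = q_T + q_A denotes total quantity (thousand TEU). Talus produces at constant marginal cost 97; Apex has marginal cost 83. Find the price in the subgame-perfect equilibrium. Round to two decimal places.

171.75

The follower Apex best-responds to any q_T: π_A = (410 - 2Q)q_A - 83q_A.
∂π_A/∂q_A = 327 - 2q_T - 4q_A = 0 gives the reaction function q_A = (327 - 2q_T)/4.
Talus substitutes q_A(q_T) into its own profit: π_T = q_T(410 - 2q_T - (327 - 2q_T)/2) - 97q_T = (493/2 - q_T)q_T - 97q_T.
Leader FOC: 299/2 - 2q_T = 0, so q_T = 299/4.
Then q_A = (327 - 2·(299/4))/4 = 355/8.
Total output Q = 953/8, so price P = 410 - 2·(953/8) = 687/4.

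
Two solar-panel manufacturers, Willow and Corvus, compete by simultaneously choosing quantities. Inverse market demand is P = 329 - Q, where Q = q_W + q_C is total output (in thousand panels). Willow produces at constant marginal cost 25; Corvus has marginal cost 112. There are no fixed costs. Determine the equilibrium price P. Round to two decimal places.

155.33

Willow's profit: π_W = (329 - Q)q_W - (25q_W). Setting ∂π_W/∂q_W = 0: 304 - 2q_W - (q_C) = 0.
Corvus's first-order condition: 217 - 2q_C - (q_W) = 0.
Rearranging gives the reaction functions q_W = (304 - q_C)/2 and q_C = (217 - q_W)/2.
Solving the pair: q_W = 391/3, q_C = 130/3.
Total output Q = 521/3, so price P = 329 - 521/3 = 466/3.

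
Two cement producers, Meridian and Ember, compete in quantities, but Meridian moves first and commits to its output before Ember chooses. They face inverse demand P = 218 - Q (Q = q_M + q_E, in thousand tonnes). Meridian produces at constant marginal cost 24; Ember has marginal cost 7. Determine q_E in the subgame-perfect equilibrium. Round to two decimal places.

The follower Ember best-responds to any q_M: π_E = (218 - Q)q_E - 7q_E.
∂π_E/∂q_E = 211 - q_M - 2q_E = 0 gives the reaction function q_E = (211 - q_M)/2.
The leader anticipates this reaction. Substituting into P = 218 - Q gives P = 225/2 - (1/2)q_M, so π_M = (225/2 - (1/2)q_M)q_M - 24q_M.
The leader's first-order condition 177/2 - q_M = 0 yields q_M = 177/2.
Then q_E = (211 - 177/2)/2 = 245/4.

61.25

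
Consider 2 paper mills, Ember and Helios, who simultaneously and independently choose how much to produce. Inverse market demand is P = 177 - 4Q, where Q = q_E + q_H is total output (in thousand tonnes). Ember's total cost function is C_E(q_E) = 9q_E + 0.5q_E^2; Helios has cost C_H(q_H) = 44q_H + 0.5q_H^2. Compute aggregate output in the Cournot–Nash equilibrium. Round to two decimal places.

Ember's profit: π_E = (177 - 4Q)q_E - (9q_E + (1/2)q_E²). Setting ∂π_E/∂q_E = 0: 168 - 9q_E - 4(q_H) = 0.
Helios's first-order condition: 133 - 9q_H - 4(q_E) = 0.
Best responses: q_E = (168 - 4q_H)/9, q_H = (133 - 4q_E)/9.
Solving the pair: q_E = 196/13, q_H = 105/13.
Total output Q = 196/13 + 105/13 = 301/13.

23.15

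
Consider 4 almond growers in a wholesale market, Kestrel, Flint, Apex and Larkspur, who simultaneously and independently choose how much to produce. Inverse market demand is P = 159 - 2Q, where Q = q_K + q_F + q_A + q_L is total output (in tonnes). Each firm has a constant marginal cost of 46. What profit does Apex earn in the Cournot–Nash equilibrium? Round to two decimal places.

A representative firm's profit is π_i = q_i(159 - 2Q) - 46q_i.
First-order condition (treating rivals' output as given): 113 - 4q_i - 2·Σ_{j≠i} q_j = 0.
By symmetry each firm produces the same amount; substituting Σ_{j≠i} q_j = 3q_i yields q_i = 113/10.
Price P = 159 - 2·(226/5) = 343/5.
Apex's profit: (343/5 - 46)·(113/10) = 255.3800.

255.38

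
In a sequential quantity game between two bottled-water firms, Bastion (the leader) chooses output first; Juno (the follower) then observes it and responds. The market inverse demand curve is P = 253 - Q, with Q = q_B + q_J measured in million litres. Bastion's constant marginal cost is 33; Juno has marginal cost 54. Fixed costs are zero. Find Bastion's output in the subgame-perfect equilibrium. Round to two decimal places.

The follower Juno best-responds to any q_B: π_J = (253 - Q)q_J - 54q_J.
Follower FOC: 199 - q_B - 2q_J = 0, so q_J(q_B) = (199 - q_B)/2.
The leader anticipates this reaction. Substituting into P = 253 - Q gives P = 307/2 - (1/2)q_B, so π_B = (307/2 - (1/2)q_B)q_B - 33q_B.
Leader FOC: 241/2 - q_B = 0, so q_B = 241/2.
Then q_J = (199 - 241/2)/2 = 157/4.

120.50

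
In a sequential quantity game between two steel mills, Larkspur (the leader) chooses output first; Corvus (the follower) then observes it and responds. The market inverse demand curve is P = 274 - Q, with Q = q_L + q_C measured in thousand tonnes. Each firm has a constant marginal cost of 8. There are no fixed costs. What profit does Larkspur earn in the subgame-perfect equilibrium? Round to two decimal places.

Solve by backward induction. Given q_L, the follower Corvus maximises π_C = (274 - q_L - q_C)q_C - 8q_C.
Follower FOC: 266 - q_L - 2q_C = 0, so q_C(q_L) = (266 - q_L)/2.
Larkspur substitutes q_C(q_L) into its own profit: π_L = q_L(274 - q_L - (266 - q_L)/2) - 8q_L = (141 - (1/2)q_L)q_L - 8q_L.
The leader's first-order condition 133 - q_L = 0 yields q_L = 133.
Then q_C = (266 - 133)/2 = 133/2.
Price P = 274 - 399/2 = 149/2.
Larkspur's profit: (149/2 - 8)·133 = 8844.5000.

8844.50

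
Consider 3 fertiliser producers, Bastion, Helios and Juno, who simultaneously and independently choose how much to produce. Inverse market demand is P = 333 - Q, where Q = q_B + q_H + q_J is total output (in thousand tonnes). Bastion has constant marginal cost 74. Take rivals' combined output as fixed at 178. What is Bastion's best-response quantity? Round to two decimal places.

40.50

With rivals' combined output fixed at 178, Bastion's profit is π_B = (333 - 178 - q_B)q_B - (74q_B) = (155 - q_B)q_B - (74q_B).
∂π_B/∂q_B = 81 - 2q_B = 0, so q_B = 81/2.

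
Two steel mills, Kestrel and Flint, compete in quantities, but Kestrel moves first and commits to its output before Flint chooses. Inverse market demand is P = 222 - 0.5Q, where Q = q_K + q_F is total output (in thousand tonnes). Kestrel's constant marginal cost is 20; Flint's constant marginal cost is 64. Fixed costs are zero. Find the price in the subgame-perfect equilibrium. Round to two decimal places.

The follower Flint best-responds to any q_K: π_F = (222 - 0.5Q)q_F - 64q_F.
∂π_F/∂q_F = 158 - (1/2)q_K - q_F = 0 gives the reaction function q_F = (158 - (1/2)q_K).
Kestrel substitutes q_F(q_K) into its own profit: π_K = q_K(222 - (1/2)q_K - (158 - (1/2)q_K)/2) - 20q_K = (143 - (1/4)q_K)q_K - 20q_K.
The leader's first-order condition 123 - (1/2)q_K = 0 yields q_K = 246.
Then q_F = (158 - (1/2)·246) = 35.
Total output Q = 281, so price P = 222 - (1/2)·281 = 163/2.

81.50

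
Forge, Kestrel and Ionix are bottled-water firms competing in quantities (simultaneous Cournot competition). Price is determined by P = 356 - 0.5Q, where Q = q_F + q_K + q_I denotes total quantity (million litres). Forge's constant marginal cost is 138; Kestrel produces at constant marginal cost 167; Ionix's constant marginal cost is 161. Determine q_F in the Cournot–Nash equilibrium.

Forge's profit: π_F = (356 - 0.5Q)q_F - (138q_F). Setting ∂π_F/∂q_F = 0: 218 - q_F - (1/2)(q_K + q_I) = 0.
Kestrel's first-order condition: 189 - q_K - (1/2)(q_F + q_I) = 0.
Ionix's first-order condition: 195 - q_I - (1/2)(q_F + q_K) = 0.
Adding the 3 first-order conditions: 602 − 2Q = 0, so Q = 301.
Back-substituting: q_F = (218 − 301/2)/(1/2) = 135, q_K = (189 − 301/2)/(1/2) = 77, q_I = (195 − 301/2)/(1/2) = 89.

135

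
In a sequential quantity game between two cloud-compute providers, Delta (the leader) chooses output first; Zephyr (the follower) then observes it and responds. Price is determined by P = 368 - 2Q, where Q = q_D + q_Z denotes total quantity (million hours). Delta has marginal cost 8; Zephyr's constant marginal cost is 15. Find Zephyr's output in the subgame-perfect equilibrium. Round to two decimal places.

42.38

Solve by backward induction. Given q_D, the follower Zephyr maximises π_Z = (368 - 2q_D - 2q_Z)q_Z - 15q_Z.
∂π_Z/∂q_Z = 353 - 2q_D - 4q_Z = 0 gives the reaction function q_Z = (353 - 2q_D)/4.
The leader anticipates this reaction. Substituting into P = 368 - 2Q gives P = 383/2 - q_D, so π_D = (383/2 - q_D)q_D - 8q_D.
Maximising: ∂π_D/∂q_D = 367/2 - 2q_D = 0, giving q_D = 367/4.
Then q_Z = (353 - 2·(367/4))/4 = 339/8.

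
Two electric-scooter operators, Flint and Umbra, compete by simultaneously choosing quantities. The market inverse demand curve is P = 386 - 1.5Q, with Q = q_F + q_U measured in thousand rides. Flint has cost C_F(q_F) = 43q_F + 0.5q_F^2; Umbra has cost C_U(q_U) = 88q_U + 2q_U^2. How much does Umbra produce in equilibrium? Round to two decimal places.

26.31

Flint's profit: π_F = (386 - 1.5Q)q_F - (43q_F + (1/2)q_F²). Setting ∂π_F/∂q_F = 0: 343 - 4q_F - (3/2)(q_U) = 0.
Umbra's first-order condition: 298 - 7q_U - (3/2)(q_F) = 0.
Best responses: q_F = (343 - (3/2)q_U)/4, q_U = (298 - (3/2)q_F)/7.
Solving the pair: q_F = 75.8835, q_U = 26.3107.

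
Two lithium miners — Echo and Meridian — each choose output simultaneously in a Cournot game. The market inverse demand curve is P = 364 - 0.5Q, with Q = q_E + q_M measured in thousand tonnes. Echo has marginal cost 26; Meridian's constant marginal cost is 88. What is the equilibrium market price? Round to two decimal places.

Echo's profit: π_E = (364 - 0.5Q)q_E - (26q_E). Setting ∂π_E/∂q_E = 0: 338 - q_E - (1/2)(q_M) = 0.
Meridian's profit: π_M = (364 - 0.5Q)q_M - (88q_M). Setting ∂π_M/∂q_M = 0: 276 - q_M - (1/2)(q_E) = 0.
Best responses: q_E = (338 - (1/2)q_M), q_M = (276 - (1/2)q_E).
Solving the pair: q_E = 800/3, q_M = 428/3.
Total output Q = 1228/3, so price P = 364 - (1/2)·(1228/3) = 478/3.

159.33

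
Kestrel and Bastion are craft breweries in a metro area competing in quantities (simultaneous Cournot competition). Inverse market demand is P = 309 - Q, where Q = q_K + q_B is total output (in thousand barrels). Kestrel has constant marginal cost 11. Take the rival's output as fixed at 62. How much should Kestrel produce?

With the rival's output fixed at 62, Kestrel's profit is π_K = (309 - 62 - q_K)q_K - (11q_K) = (247 - q_K)q_K - (11q_K).
∂π_K/∂q_K = 236 - 2q_K = 0, so q_K = 118.

118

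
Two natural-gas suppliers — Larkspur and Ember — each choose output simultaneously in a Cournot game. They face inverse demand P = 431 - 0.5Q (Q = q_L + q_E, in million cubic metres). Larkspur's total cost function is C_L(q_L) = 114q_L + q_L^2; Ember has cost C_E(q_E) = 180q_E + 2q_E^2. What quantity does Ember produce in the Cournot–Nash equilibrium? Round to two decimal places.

40.31

Larkspur's profit: π_L = (431 - 0.5Q)q_L - (114q_L + q_L²). Setting ∂π_L/∂q_L = 0: 317 - 3q_L - (1/2)(q_E) = 0.
Ember's first-order condition: 251 - 5q_E - (1/2)(q_L) = 0.
Rearranging gives the reaction functions q_L = (317 - (1/2)q_E)/3 and q_E = (251 - (1/2)q_L)/5.
Substituting one into the other gives q_L = 98.9492 and q_E = 40.3051.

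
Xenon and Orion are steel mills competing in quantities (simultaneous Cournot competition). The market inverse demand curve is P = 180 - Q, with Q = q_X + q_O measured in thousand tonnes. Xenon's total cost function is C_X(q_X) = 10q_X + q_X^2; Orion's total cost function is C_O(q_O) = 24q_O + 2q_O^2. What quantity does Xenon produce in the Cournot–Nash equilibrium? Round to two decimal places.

37.57

Xenon's profit: π_X = (180 - Q)q_X - (10q_X + q_X²). Setting ∂π_X/∂q_X = 0: 170 - 4q_X - (q_O) = 0.
Orion's profit: π_O = (180 - Q)q_O - (24q_O + 2q_O²). Setting ∂π_O/∂q_O = 0: 156 - 6q_O - (q_X) = 0.
Rearranging gives the reaction functions q_X = (170 - q_O)/4 and q_O = (156 - q_X)/6.
Solving the pair: q_X = 864/23, q_O = 454/23.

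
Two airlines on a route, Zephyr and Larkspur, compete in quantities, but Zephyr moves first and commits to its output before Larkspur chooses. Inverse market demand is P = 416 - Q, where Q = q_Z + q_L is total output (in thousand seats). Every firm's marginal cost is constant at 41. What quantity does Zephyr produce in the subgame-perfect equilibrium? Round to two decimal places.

187.50

The follower Larkspur best-responds to any q_Z: π_L = (416 - Q)q_L - 41q_L.
Follower FOC: 375 - q_Z - 2q_L = 0, so q_L(q_Z) = (375 - q_Z)/2.
Zephyr substitutes q_L(q_Z) into its own profit: π_Z = q_Z(416 - q_Z - (375 - q_Z)/2) - 41q_Z = (457/2 - (1/2)q_Z)q_Z - 41q_Z.
Leader FOC: 375/2 - q_Z = 0, so q_Z = 375/2.
Then q_L = (375 - 375/2)/2 = 375/4.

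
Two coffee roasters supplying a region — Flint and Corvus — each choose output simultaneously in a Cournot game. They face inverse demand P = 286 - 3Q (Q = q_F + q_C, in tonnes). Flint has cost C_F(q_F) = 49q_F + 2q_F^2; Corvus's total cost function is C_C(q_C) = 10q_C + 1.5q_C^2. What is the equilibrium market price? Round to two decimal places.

161.78

Flint's profit: π_F = (286 - 3Q)q_F - (49q_F + 2q_F²). Setting ∂π_F/∂q_F = 0: 237 - 10q_F - 3(q_C) = 0.
Corvus's profit: π_C = (286 - 3Q)q_C - (10q_C + (3/2)q_C²). Setting ∂π_C/∂q_C = 0: 276 - 9q_C - 3(q_F) = 0.
Best responses: q_F = (237 - 3q_C)/10, q_C = (276 - 3q_F)/9.
Substituting one into the other gives q_F = 145/9 and q_C = 683/27.
Total output Q = 1118/27, so price P = 286 - 3·(1118/27) = 1456/9.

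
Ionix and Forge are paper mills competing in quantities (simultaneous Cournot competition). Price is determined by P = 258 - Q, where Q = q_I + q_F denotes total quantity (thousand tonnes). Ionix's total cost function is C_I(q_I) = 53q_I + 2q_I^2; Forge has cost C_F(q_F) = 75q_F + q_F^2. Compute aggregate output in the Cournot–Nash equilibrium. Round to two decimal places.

66.52

Ionix's profit: π_I = (258 - Q)q_I - (53q_I + 2q_I²). Setting ∂π_I/∂q_I = 0: 205 - 6q_I - (q_F) = 0.
Forge's profit: π_F = (258 - Q)q_F - (75q_F + q_F²). Setting ∂π_F/∂q_F = 0: 183 - 4q_F - (q_I) = 0.
Best responses: q_I = (205 - q_F)/6, q_F = (183 - q_I)/4.
Substituting one into the other gives q_I = 637/23 and q_F = 893/23.
Total output Q = 637/23 + 893/23 = 1530/23.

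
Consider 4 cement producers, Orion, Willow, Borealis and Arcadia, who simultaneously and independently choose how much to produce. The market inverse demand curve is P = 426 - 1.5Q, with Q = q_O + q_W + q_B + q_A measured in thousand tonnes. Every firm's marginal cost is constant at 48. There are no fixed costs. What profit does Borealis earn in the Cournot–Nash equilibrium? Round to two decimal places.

A representative firm's profit is π_i = q_i(426 - 1.5Q) - 48q_i.
Setting ∂π_i/∂q_i = 0 with rivals' quantities fixed: 378 - 3q_i - (3/2)·Σ_{j≠i} q_j = 0.
With identical firms every q_j equals q_i, so Σ_{j≠i} q_j = 3q_i and 378 = (15/2)q_i, giving q_i = 252/5.
Price P = 426 - (3/2)·(1008/5) = 618/5.
Borealis's profit: (618/5 - 48)·(252/5) = 3810.2400.

3810.24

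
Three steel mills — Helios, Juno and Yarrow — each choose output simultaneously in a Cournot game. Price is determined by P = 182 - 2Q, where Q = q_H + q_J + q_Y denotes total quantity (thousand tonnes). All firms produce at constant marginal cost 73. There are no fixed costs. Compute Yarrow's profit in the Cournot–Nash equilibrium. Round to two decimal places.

371.28

A representative firm's profit is π_i = q_i(182 - 2Q) - 73q_i.
Setting ∂π_i/∂q_i = 0 with rivals' quantities fixed: 109 - 4q_i - 2·Σ_{j≠i} q_j = 0.
By symmetry each firm produces the same amount; substituting Σ_{j≠i} q_j = 2q_i yields q_i = 109/8.
Price P = 182 - 2·(327/8) = 401/4.
Yarrow's profit: (401/4 - 73)·(109/8) = 371.2813.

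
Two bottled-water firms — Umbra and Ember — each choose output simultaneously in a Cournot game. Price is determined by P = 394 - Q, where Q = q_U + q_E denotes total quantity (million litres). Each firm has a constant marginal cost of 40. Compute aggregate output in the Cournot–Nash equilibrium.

Each firm earns π_i = (394 - Q)q_i - 40q_i.
First-order condition (treating rivals' output as given): 354 - 2q_i - q_j = 0.
With identical firms every q_j equals q_i, so q_j = q_i and 354 = 3q_i, giving q_i = 118.
Total output Q = 118 + 118 = 236.

236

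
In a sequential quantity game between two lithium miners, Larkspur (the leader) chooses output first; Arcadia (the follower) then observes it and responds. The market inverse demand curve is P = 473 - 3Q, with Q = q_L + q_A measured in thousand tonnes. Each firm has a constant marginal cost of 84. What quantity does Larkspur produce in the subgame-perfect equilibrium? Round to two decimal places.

64.83

Solve by backward induction. Given q_L, the follower Arcadia maximises π_A = (473 - 3q_L - 3q_A)q_A - 84q_A.
Setting the follower's marginal profit to zero, 389 - 3q_L - 6q_A = 0, i.e. q_A = (389 - 3q_L)/6.
Larkspur substitutes q_A(q_L) into its own profit: π_L = q_L(473 - 3q_L - (389 - 3q_L)/2) - 84q_L = (557/2 - (3/2)q_L)q_L - 84q_L.
The leader's first-order condition 389/2 - 3q_L = 0 yields q_L = 389/6.
Then q_A = (389 - 3·(389/6))/6 = 389/12.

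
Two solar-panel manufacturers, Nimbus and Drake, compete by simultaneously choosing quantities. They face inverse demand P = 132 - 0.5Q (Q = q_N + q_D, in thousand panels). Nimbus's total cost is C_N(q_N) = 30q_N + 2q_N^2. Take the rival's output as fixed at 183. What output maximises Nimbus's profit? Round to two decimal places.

2.10

With the rival's output fixed at 183, Nimbus's profit is π_N = (132 - (1/2)·183 - (1/2)q_N)q_N - (30q_N + 2q_N²) = (81/2 - (1/2)q_N)q_N - (30q_N + 2q_N²).
∂π_N/∂q_N = 21/2 - 5q_N = 0, so q_N = 21/10.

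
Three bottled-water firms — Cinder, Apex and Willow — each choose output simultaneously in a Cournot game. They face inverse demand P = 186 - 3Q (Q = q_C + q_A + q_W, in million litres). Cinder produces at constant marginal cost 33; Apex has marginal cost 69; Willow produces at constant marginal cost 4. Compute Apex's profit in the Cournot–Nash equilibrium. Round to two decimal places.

Cinder's profit: π_C = (186 - 3Q)q_C - (33q_C). Setting ∂π_C/∂q_C = 0: 153 - 6q_C - 3(q_A + q_W) = 0.
Apex's profit: π_A = (186 - 3Q)q_A - (69q_A). Setting ∂π_A/∂q_A = 0: 117 - 6q_A - 3(q_C + q_W) = 0.
Willow's first-order condition: 182 - 6q_W - 3(q_C + q_A) = 0.
Adding the 3 conditions: 452 − 6Q − 6Q = 0, i.e. Q = 113/3.
Back-substituting: q_C = (153 − 113)/3 = 40/3, q_A = (117 − 113)/3 = 4/3, q_W = (182 − 113)/3 = 23.
Price P = 186 - 3·(113/3) = 73.
Apex's profit: (73 - 69)·(4/3) = 16/3.

5.33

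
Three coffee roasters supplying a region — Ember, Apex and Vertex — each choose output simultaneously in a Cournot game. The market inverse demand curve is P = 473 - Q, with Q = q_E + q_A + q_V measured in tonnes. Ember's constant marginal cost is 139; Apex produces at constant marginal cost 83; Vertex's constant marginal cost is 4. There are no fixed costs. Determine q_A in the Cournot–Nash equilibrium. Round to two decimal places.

Ember's profit: π_E = (473 - Q)q_E - (139q_E). Setting ∂π_E/∂q_E = 0: 334 - 2q_E - (q_A + q_V) = 0.
Apex's first-order condition: 390 - 2q_A - (q_E + q_V) = 0.
Vertex's first-order condition: 469 - 2q_V - (q_E + q_A) = 0.
Adding the 3 first-order conditions: 1193 − 4Q = 0, so Q = 1193/4.
Back-substituting: q_E = (334 − 1193/4) = 143/4, q_A = (390 − 1193/4) = 367/4, q_V = (469 − 1193/4) = 683/4.

91.75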